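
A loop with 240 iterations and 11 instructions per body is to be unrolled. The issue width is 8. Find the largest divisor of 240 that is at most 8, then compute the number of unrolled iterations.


Largest divisor of 240 <= 8 is 8
New iterations = 240 / 8 = 30

30


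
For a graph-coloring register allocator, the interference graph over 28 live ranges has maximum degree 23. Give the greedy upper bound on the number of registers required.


Greedy coloring never needs more than (max_degree + 1) colors: when coloring a vertex, at most max_degree neighbors are already colored.
Upper bound = 23 + 1 = 24

24


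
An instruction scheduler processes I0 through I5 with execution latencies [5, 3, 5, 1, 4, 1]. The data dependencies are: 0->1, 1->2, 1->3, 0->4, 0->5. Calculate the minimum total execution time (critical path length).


Compute longest path through dependency graph: dist(Ik) = max over predecessors of dist + latency(Ik).
dist(I0) = latency 5 = 5
dist(I1) = dist(I0) + 3 = 5 + 3 = 8
dist(I2) = dist(I1) + 5 = 8 + 5 = 13
dist(I3) = dist(I1) + 1 = 8 + 1 = 9
dist(I4) = dist(I0) + 4 = 5 + 4 = 9
dist(I5) = dist(I0) + 1 = 5 + 1 = 6
Critical path = max dist = 13

13


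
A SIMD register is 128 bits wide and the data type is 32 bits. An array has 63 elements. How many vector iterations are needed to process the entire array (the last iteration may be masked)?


Width = 128 / 32 = 4 elements per vector op
Iterations = ceil(63 / 4) = 16

16


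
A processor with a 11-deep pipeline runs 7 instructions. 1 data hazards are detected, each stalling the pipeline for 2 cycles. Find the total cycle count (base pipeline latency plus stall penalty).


Base cycles = 11 + 7 - 1 = 17
Total stalls = 1 * 2 = 2
Total = 17 + 2 = 19

19


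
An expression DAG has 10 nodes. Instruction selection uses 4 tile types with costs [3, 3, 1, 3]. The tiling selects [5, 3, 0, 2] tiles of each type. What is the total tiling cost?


Total cost = sum(count_i * cost_i)
= 5*3 + 3*3 + 0*1 + 2*3
= 30

30


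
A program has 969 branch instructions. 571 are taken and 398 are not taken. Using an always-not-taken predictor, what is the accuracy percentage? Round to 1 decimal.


Predictor: always-not-taken
Correct predictions = 398
Accuracy = 398 / 969 * 100 = 41.1%

41.1


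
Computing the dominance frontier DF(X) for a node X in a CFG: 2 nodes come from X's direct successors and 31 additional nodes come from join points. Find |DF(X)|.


DF(X) = direct successor contributions + join point contributions
= 2 + 31 = 33

33


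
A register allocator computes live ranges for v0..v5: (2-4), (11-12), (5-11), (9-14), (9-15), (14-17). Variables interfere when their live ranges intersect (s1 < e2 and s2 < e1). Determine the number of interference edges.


Check all pairs for overlapping intervals.
Two intervals (s1,e1) and (s2,e2) overlap if s1 < e2 and s2 < e1.
v0 (2-4) vs v1..v5: overlaps none -> 0
v1 (11-12) vs v2..v5: overlaps v3, v4 -> 2
v2 (5-11) vs v3..v5: overlaps v3, v4 -> 2
v3 (9-14) vs v4..v5: overlaps v4 -> 1
v4 (9-15) vs v5: overlaps v5 -> 1
Total overlapping pairs = 0 + 2 + 2 + 1 + 1 = 6

6


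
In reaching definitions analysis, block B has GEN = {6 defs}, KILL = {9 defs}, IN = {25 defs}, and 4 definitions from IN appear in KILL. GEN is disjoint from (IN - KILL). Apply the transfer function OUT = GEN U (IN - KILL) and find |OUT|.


IN - KILL: 25 - 4 = 21 surviving definitions
OUT = GEN + surviving = 6 + 21 = 27

27


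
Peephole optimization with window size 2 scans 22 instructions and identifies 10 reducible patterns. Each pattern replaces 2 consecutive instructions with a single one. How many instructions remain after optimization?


Each match removes 1 instructions.
Total removed = 10 * 1 = 10
Remaining = 22 - 10 = 12

12


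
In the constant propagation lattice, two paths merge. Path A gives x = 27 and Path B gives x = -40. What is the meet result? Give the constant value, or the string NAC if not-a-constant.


Meet operation: if both paths give the same constant, result is that constant; if they differ, result is NAC (not-a-constant).
Path A: 27, Path B: -40 -> differ
Result: not-a-constant -> NAC

NAC


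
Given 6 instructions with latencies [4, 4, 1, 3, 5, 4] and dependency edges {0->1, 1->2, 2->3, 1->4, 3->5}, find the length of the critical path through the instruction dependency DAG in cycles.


Compute longest path through dependency graph: dist(Ik) = max over predecessors of dist + latency(Ik).
dist(I0) = latency 4 = 4
dist(I1) = dist(I0) + 4 = 4 + 4 = 8
dist(I2) = dist(I1) + 1 = 8 + 1 = 9
dist(I3) = dist(I2) + 3 = 9 + 3 = 12
dist(I4) = dist(I1) + 5 = 8 + 5 = 13
dist(I5) = dist(I3) + 4 = 12 + 4 = 16
Critical path = max dist = 16

16


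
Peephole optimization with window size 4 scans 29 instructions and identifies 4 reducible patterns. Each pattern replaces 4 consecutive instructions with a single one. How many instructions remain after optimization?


Each match removes 3 instructions.
Total removed = 4 * 3 = 12
Remaining = 29 - 12 = 17

17


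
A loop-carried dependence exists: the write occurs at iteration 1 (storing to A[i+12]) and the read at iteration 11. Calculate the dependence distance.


Distance = read iteration - write iteration
= 11 - 1 = 10

10


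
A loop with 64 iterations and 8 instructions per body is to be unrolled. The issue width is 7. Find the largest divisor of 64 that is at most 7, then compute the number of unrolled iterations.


Largest divisor of 64 <= 7 is 4
New iterations = 64 / 4 = 16

16


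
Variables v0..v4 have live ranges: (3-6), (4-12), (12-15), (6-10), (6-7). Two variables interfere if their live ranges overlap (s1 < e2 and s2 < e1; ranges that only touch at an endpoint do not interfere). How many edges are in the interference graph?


Check all pairs for overlapping intervals.
Two intervals (s1,e1) and (s2,e2) overlap if s1 < e2 and s2 < e1.
v0 (3-6) vs v1..v4: overlaps v1 -> 1
v1 (4-12) vs v2..v4: overlaps v3, v4 -> 2
v2 (12-15) vs v3..v4: overlaps none -> 0
v3 (6-10) vs v4: overlaps v4 -> 1
Total overlapping pairs = 1 + 2 + 0 + 1 = 4

4


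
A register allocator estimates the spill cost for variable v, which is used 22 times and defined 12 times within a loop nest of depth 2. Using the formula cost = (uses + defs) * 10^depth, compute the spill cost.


uses + defs = 22 + 12 = 34
10^2 = 100
Spill cost = 34 * 100 = 3400

3400


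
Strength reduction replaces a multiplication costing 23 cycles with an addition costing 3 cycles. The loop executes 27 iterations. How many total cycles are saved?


Per-iteration saving = 23 - 3 = 20
Total saved = 27 * 20 = 540

540


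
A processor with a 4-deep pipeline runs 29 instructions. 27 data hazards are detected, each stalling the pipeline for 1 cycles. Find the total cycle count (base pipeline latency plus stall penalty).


Base cycles = 4 + 29 - 1 = 32
Total stalls = 27 * 1 = 27
Total = 32 + 27 = 59

59


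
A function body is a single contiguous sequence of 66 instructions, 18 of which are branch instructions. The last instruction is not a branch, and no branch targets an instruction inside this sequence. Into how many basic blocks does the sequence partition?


With no in-sequence branch targets, the leaders are the first instruction plus the instruction after each branch.
Number of basic blocks = branches + 1
= 18 + 1 = 19

19


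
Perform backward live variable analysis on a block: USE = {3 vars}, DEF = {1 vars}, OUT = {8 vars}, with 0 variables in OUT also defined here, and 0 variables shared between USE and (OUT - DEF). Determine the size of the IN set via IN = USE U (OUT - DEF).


OUT - DEF: 8 - 0 = 8
|IN| = |USE| + |OUT - DEF| - |USE ∩ (OUT - DEF)| = 3 + 8 - 0 = 11

11


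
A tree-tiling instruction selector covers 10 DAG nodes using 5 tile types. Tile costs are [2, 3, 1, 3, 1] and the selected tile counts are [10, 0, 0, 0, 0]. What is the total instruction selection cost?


Total cost = sum(count_i * cost_i)
= 10*2 + 0*3 + 0*1 + 0*3 + 0*1
= 20

20


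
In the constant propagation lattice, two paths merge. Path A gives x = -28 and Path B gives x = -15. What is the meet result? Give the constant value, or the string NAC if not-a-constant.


Meet operation: if both paths give the same constant, result is that constant; if they differ, result is NAC (not-a-constant).
Path A: -28, Path B: -15 -> differ
Result: not-a-constant -> NAC

NAC


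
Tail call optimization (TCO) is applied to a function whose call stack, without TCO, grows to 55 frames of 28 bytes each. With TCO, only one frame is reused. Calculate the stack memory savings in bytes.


Without TCO: 55 * 28 = 1540 bytes
With TCO: reuse 1 frame = 28 bytes
Savings = 1540 - 28 = 1512

1512


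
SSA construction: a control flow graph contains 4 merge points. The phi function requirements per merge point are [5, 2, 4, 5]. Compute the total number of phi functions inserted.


Total phi functions = sum of phi functions at each join node
= 5 + 2 + 4 + 5 = 16

16


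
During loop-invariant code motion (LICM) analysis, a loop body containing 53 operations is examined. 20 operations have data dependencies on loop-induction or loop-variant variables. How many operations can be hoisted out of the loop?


Invariant candidates = total - loop-dependent
= 53 - 20 = 33

33


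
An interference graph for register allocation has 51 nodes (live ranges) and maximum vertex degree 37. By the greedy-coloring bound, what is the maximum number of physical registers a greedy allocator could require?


Greedy coloring never needs more than (max_degree + 1) colors: when coloring a vertex, at most max_degree neighbors are already colored.
Upper bound = 37 + 1 = 38

38


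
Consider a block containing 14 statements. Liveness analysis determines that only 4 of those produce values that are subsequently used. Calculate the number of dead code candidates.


Dead code = total statements - live definitions
= 14 - 4 = 10

10


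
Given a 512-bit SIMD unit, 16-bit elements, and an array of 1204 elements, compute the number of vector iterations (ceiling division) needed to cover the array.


Width = 512 / 16 = 32 elements per vector op
Iterations = ceil(1204 / 32) = 38

38


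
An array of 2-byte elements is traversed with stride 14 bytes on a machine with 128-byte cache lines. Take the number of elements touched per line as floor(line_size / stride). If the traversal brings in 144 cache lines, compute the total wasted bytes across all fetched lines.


Elements per line = floor(128 / 14) = 9
Bytes used per line = 9 * 2 = 18
Wasted per line = 128 - 18 = 110
Total wasted = 110 * 144 = 15840

15840


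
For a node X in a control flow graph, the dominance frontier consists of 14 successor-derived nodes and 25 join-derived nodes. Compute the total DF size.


DF(X) = direct successor contributions + join point contributions
= 14 + 25 = 39

39


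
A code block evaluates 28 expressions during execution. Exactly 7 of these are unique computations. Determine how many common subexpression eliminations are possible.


CSE count = total expressions - unique expressions
= 28 - 7 = 21

21


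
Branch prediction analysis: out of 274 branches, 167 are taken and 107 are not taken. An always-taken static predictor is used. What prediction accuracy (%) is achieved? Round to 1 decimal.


Predictor: always-taken
Correct predictions = 167
Accuracy = 167 / 274 * 100 = 60.9%

60.9


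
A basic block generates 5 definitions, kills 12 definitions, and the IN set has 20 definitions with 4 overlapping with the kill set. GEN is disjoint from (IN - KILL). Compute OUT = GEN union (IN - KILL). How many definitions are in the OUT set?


IN - KILL: 20 - 4 = 16 surviving definitions
OUT = GEN + surviving = 5 + 16 = 21

21


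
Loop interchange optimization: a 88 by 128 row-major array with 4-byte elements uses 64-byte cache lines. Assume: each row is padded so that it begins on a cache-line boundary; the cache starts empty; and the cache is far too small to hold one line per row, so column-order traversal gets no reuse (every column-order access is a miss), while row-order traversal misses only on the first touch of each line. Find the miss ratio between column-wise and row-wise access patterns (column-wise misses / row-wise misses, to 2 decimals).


Each row occupies 128 * 4 = 512 bytes and starts on a line boundary, so it spans ceil(512 / 64) = 8 cache lines.
Row-major traversal misses (one per line touched): 88 * ceil(128 * 4 / 64) = 704
Column-major traversal misses (no reuse, every access misses): 88 * 128 = 11264
Ratio = 11264 / 704 = 16.0

16.0


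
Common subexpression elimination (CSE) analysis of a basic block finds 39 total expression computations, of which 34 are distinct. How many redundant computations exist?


CSE count = total expressions - unique expressions
= 39 - 34 = 5

5


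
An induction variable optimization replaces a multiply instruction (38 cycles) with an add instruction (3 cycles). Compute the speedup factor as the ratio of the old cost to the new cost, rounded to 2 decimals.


Ratio = mult_cost / add_cost = 38 / 3 = 12.67

12.67


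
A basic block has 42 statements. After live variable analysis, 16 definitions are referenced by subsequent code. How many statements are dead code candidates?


Dead code = total statements - live definitions
= 42 - 16 = 26

26


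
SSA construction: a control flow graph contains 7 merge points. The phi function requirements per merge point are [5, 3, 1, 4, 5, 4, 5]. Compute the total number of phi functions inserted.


Total phi functions = sum of phi functions at each join node
= 5 + 3 + 1 + 4 + 5 + 4 + 5 = 27

27


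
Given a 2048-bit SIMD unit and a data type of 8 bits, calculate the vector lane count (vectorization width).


Width = SIMD bits / data type bits
= 2048 / 8 = 256

256


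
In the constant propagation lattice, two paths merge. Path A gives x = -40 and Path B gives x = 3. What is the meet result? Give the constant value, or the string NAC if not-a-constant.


Meet operation: if both paths give the same constant, result is that constant; if they differ, result is NAC (not-a-constant).
Path A: -40, Path B: 3 -> differ
Result: not-a-constant -> NAC

NAC


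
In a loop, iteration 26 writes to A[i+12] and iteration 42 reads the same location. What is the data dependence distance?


Distance = read iteration - write iteration
= 42 - 26 = 16

16


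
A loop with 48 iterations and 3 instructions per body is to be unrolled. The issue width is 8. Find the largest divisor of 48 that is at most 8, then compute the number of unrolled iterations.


Largest divisor of 48 <= 8 is 8
New iterations = 48 / 8 = 6

6


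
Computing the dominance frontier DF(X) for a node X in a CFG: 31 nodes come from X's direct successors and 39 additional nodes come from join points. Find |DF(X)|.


DF(X) = direct successor contributions + join point contributions
= 31 + 39 = 70

70


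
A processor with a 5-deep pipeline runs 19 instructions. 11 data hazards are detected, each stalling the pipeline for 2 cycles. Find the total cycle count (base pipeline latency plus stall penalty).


Base cycles = 5 + 19 - 1 = 23
Total stalls = 11 * 2 = 22
Total = 23 + 22 = 45

45


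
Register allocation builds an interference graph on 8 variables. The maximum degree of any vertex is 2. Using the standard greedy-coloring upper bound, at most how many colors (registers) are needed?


Greedy coloring never needs more than (max_degree + 1) colors: when coloring a vertex, at most max_degree neighbors are already colored.
Upper bound = 2 + 1 = 3

3


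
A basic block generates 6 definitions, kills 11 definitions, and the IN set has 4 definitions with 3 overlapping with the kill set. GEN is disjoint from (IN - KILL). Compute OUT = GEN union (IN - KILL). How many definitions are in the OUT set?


IN - KILL: 4 - 3 = 1 surviving definitions
OUT = GEN + surviving = 6 + 1 = 7

7


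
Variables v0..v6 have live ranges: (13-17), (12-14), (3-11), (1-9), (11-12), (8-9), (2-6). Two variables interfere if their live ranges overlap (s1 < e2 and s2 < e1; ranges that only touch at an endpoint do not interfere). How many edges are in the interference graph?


Check all pairs for overlapping intervals.
Two intervals (s1,e1) and (s2,e2) overlap if s1 < e2 and s2 < e1.
v0 (13-17) vs v1..v6: overlaps v1 -> 1
v1 (12-14) vs v2..v6: overlaps none -> 0
v2 (3-11) vs v3..v6: overlaps v3, v5, v6 -> 3
v3 (1-9) vs v4..v6: overlaps v5, v6 -> 2
v4 (11-12) vs v5..v6: overlaps none -> 0
v5 (8-9) vs v6: overlaps none -> 0
Total overlapping pairs = 1 + 0 + 3 + 2 + 0 + 0 = 6

6


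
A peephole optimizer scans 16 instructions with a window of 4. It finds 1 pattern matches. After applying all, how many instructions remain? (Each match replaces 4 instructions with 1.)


Each match removes 3 instructions.
Total removed = 1 * 3 = 3
Remaining = 16 - 3 = 13

13


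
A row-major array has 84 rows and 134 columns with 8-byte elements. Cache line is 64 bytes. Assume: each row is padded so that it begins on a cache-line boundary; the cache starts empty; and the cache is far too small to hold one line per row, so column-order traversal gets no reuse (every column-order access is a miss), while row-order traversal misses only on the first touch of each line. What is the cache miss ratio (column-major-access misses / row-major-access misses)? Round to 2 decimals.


Each row occupies 134 * 8 = 1072 bytes and starts on a line boundary, so it spans ceil(1072 / 64) = 17 cache lines.
Row-major traversal misses (one per line touched): 84 * ceil(134 * 8 / 64) = 1428
Column-major traversal misses (no reuse, every access misses): 84 * 134 = 11256
Ratio = 11256 / 1428 = 7.88

7.88


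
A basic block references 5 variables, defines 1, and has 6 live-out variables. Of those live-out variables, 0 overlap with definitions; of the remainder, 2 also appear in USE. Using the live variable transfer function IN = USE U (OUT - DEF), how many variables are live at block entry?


OUT - DEF: 6 - 0 = 6
|IN| = |USE| + |OUT - DEF| - |USE ∩ (OUT - DEF)| = 5 + 6 - 2 = 9

9


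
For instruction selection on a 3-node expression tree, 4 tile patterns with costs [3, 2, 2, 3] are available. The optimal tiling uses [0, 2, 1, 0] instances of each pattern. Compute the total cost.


Total cost = sum(count_i * cost_i)
= 0*3 + 2*2 + 1*2 + 0*3
= 6

6


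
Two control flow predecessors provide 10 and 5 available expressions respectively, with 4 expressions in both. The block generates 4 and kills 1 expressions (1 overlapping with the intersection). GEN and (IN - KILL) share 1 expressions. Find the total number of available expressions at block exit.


IN = intersection of predecessors = 4
IN - KILL = 4 - 1 = 3
|OUT| = |GEN| + |IN - KILL| - |GEN ∩ (IN - KILL)| = 4 + 3 - 1 = 6

6


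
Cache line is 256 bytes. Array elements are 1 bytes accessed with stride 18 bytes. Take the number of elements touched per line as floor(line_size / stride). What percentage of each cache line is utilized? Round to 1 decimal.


Elements per cache line = floor(256 / 18) = 14
Bytes used = 14 * 1 = 14
Utilization = 14 / 256 * 100 = 5.5%

5.5


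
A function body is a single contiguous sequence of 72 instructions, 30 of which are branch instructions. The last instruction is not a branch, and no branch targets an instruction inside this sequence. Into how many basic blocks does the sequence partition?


With no in-sequence branch targets, the leaders are the first instruction plus the instruction after each branch.
Number of basic blocks = branches + 1
= 30 + 1 = 31

31


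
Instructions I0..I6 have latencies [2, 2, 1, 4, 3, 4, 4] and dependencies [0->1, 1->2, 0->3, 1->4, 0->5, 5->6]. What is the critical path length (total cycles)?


Compute longest path through dependency graph: dist(Ik) = max over predecessors of dist + latency(Ik).
dist(I0) = latency 2 = 2
dist(I1) = dist(I0) + 2 = 2 + 2 = 4
dist(I2) = dist(I1) + 1 = 4 + 1 = 5
dist(I3) = dist(I0) + 4 = 2 + 4 = 6
dist(I4) = dist(I1) + 3 = 4 + 3 = 7
dist(I5) = dist(I0) + 4 = 2 + 4 = 6
dist(I6) = dist(I5) + 4 = 6 + 4 = 10
Critical path = max dist = 10

10


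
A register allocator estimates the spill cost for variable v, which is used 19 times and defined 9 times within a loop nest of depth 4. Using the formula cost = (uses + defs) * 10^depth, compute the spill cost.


uses + defs = 19 + 9 = 28
10^4 = 10000
Spill cost = 28 * 10000 = 280000

280000


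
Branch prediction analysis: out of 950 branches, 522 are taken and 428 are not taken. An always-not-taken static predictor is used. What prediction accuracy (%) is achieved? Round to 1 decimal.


Predictor: always-not-taken
Correct predictions = 428
Accuracy = 428 / 950 * 100 = 45.1%

45.1


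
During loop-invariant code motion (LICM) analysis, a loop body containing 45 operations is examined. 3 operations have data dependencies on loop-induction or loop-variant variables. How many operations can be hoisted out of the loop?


Invariant candidates = total - loop-dependent
= 45 - 3 = 42

42


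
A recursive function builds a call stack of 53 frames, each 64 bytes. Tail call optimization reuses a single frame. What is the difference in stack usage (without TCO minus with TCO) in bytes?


Without TCO: 53 * 64 = 3392 bytes
With TCO: reuse 1 frame = 64 bytes
Savings = 3392 - 64 = 3328

3328


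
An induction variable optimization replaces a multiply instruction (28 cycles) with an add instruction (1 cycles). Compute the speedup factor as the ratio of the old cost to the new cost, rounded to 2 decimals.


Ratio = mult_cost / add_cost = 28 / 1 = 28.0

28.0


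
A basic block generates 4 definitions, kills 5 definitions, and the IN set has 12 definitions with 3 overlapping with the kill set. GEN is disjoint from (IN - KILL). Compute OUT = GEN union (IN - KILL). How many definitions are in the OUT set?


IN - KILL: 12 - 3 = 9 surviving definitions
OUT = GEN + surviving = 4 + 9 = 13

13


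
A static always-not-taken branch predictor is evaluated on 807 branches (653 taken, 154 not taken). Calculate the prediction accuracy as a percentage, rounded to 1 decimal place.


Predictor: always-not-taken
Correct predictions = 154
Accuracy = 154 / 807 * 100 = 19.1%

19.1


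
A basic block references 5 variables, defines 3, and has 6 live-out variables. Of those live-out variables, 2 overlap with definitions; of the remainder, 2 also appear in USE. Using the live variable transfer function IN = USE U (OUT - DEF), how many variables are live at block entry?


OUT - DEF: 6 - 2 = 4
|IN| = |USE| + |OUT - DEF| - |USE ∩ (OUT - DEF)| = 5 + 4 - 2 = 7

7


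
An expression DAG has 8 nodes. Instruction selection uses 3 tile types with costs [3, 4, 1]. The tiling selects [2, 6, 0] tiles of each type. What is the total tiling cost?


Total cost = sum(count_i * cost_i)
= 2*3 + 6*4 + 0*1
= 30

30


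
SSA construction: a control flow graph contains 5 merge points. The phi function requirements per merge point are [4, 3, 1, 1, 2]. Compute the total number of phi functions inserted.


Total phi functions = sum of phi functions at each join node
= 4 + 3 + 1 + 1 + 2 = 11

11


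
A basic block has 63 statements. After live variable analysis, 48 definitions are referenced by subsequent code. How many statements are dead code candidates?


Dead code = total statements - live definitions
= 63 - 48 = 15

15


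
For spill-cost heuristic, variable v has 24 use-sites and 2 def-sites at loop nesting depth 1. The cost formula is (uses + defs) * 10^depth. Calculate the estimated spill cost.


uses + defs = 24 + 2 = 26
10^1 = 10
Spill cost = 26 * 10 = 260

260


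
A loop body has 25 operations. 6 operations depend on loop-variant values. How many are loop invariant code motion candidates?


Invariant candidates = total - loop-dependent
= 25 - 6 = 19

19


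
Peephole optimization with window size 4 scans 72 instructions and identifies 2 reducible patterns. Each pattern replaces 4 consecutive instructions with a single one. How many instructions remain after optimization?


Each match removes 3 instructions.
Total removed = 2 * 3 = 6
Remaining = 72 - 6 = 66

66


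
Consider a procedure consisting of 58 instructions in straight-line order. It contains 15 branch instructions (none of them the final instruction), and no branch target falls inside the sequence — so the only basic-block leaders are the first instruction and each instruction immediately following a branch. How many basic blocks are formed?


With no in-sequence branch targets, the leaders are the first instruction plus the instruction after each branch.
Number of basic blocks = branches + 1
= 15 + 1 = 16

16


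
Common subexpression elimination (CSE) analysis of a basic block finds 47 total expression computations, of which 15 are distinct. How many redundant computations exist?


CSE count = total expressions - unique expressions
= 47 - 15 = 32

32


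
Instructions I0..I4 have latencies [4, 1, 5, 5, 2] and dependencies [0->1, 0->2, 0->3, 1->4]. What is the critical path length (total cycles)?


Compute longest path through dependency graph: dist(Ik) = max over predecessors of dist + latency(Ik).
dist(I0) = latency 4 = 4
dist(I1) = dist(I0) + 1 = 4 + 1 = 5
dist(I2) = dist(I0) + 5 = 4 + 5 = 9
dist(I3) = dist(I0) + 5 = 4 + 5 = 9
dist(I4) = dist(I1) + 2 = 5 + 2 = 7
Critical path = max dist = 9

9


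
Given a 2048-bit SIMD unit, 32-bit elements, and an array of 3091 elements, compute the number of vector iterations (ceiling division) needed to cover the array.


Width = 2048 / 32 = 64 elements per vector op
Iterations = ceil(3091 / 64) = 49

49


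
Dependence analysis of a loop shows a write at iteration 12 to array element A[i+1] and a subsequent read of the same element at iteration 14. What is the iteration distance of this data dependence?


Distance = read iteration - write iteration
= 14 - 12 = 2

2


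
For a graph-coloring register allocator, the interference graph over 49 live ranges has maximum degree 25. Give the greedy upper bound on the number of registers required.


Greedy coloring never needs more than (max_degree + 1) colors: when coloring a vertex, at most max_degree neighbors are already colored.
Upper bound = 25 + 1 = 26

26


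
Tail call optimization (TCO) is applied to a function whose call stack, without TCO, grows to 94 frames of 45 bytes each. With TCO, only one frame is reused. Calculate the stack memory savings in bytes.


Without TCO: 94 * 45 = 4230 bytes
With TCO: reuse 1 frame = 45 bytes
Savings = 4230 - 45 = 4185

4185


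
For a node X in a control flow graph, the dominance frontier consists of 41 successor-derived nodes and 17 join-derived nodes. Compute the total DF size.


DF(X) = direct successor contributions + join point contributions
= 41 + 17 = 58

58


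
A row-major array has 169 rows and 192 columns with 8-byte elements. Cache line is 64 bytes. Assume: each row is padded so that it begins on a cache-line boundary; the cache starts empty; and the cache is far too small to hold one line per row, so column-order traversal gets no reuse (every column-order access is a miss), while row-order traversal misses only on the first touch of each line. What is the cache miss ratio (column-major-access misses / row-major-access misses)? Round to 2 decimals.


Each row occupies 192 * 8 = 1536 bytes and starts on a line boundary, so it spans ceil(1536 / 64) = 24 cache lines.
Row-major traversal misses (one per line touched): 169 * ceil(192 * 8 / 64) = 4056
Column-major traversal misses (no reuse, every access misses): 169 * 192 = 32448
Ratio = 32448 / 4056 = 8.0

8.0


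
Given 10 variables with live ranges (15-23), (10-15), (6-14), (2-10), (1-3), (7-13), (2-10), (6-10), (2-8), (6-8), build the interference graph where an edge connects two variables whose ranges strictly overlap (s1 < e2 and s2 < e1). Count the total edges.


Check all pairs for overlapping intervals.
Two intervals (s1,e1) and (s2,e2) overlap if s1 < e2 and s2 < e1.
v0 (15-23) vs v1..v9: overlaps none -> 0
v1 (10-15) vs v2..v9: overlaps v2, v5 -> 2
v2 (6-14) vs v3..v9: overlaps v3, v5, v6, v7, v8, v9 -> 6
v3 (2-10) vs v4..v9: overlaps v4, v5, v6, v7, v8, v9 -> 6
v4 (1-3) vs v5..v9: overlaps v6, v8 -> 2
v5 (7-13) vs v6..v9: overlaps v6, v7, v8, v9 -> 4
v6 (2-10) vs v7..v9: overlaps v7, v8, v9 -> 3
v7 (6-10) vs v8..v9: overlaps v8, v9 -> 2
v8 (2-8) vs v9: overlaps v9 -> 1
Total overlapping pairs = 0 + 2 + 6 + 6 + 2 + 4 + 3 + 2 + 1 = 26

26


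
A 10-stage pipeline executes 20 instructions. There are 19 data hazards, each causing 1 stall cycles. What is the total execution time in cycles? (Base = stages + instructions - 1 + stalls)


Base cycles = 10 + 20 - 1 = 29
Total stalls = 19 * 1 = 19
Total = 29 + 19 = 48

48


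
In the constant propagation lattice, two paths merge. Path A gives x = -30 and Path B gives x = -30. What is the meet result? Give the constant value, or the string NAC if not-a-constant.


Meet operation: if both paths give the same constant, result is that constant; if they differ, result is NAC (not-a-constant).
Path A: -30, Path B: -30 -> equal
Result: constant -> -30

-30


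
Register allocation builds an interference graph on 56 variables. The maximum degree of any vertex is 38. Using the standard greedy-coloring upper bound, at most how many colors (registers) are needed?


Greedy coloring never needs more than (max_degree + 1) colors: when coloring a vertex, at most max_degree neighbors are already colored.
Upper bound = 38 + 1 = 39

39


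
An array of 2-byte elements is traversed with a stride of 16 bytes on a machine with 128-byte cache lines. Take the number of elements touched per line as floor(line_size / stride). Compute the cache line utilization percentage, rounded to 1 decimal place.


Elements per cache line = floor(128 / 16) = 8
Bytes used = 8 * 2 = 16
Utilization = 16 / 128 * 100 = 12.5%

12.5


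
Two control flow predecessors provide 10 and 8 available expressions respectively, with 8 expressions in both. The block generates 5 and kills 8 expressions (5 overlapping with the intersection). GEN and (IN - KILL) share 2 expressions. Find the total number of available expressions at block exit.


IN = intersection of predecessors = 8
IN - KILL = 8 - 5 = 3
|OUT| = |GEN| + |IN - KILL| - |GEN ∩ (IN - KILL)| = 5 + 3 - 2 = 6

6


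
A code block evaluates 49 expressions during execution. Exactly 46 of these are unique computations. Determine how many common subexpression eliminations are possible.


CSE count = total expressions - unique expressions
= 49 - 46 = 3

3


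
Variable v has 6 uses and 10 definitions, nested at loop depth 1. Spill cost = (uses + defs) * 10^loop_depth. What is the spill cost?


uses + defs = 6 + 10 = 16
10^1 = 10
Spill cost = 16 * 10 = 160

160


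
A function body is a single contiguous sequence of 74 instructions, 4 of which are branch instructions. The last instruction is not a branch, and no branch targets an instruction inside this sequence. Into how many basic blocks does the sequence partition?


With no in-sequence branch targets, the leaders are the first instruction plus the instruction after each branch.
Number of basic blocks = branches + 1
= 4 + 1 = 5

5


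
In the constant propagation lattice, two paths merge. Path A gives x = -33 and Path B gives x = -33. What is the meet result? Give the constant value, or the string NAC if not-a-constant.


Meet operation: if both paths give the same constant, result is that constant; if they differ, result is NAC (not-a-constant).
Path A: -33, Path B: -33 -> equal
Result: constant -> -33

-33


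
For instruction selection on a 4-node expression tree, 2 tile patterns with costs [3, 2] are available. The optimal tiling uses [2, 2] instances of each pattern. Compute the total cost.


Total cost = sum(count_i * cost_i)
= 2*3 + 2*2
= 10

10


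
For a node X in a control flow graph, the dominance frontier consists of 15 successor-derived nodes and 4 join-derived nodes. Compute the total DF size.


DF(X) = direct successor contributions + join point contributions
= 15 + 4 = 19

19


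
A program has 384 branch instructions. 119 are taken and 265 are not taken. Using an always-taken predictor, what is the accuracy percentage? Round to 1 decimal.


Predictor: always-taken
Correct predictions = 119
Accuracy = 119 / 384 * 100 = 31.0%

31.0


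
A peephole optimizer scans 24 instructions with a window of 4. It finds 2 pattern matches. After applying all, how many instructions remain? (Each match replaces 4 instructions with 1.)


Each match removes 3 instructions.
Total removed = 2 * 3 = 6
Remaining = 24 - 6 = 18

18


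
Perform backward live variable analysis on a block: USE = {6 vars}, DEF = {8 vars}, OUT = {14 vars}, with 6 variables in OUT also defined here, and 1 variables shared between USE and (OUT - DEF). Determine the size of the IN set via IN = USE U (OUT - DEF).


OUT - DEF: 14 - 6 = 8
|IN| = |USE| + |OUT - DEF| - |USE ∩ (OUT - DEF)| = 6 + 8 - 1 = 13

13


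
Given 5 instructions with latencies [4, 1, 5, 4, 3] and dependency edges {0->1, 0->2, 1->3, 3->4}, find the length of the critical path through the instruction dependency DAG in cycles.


Compute longest path through dependency graph: dist(Ik) = max over predecessors of dist + latency(Ik).
dist(I0) = latency 4 = 4
dist(I1) = dist(I0) + 1 = 4 + 1 = 5
dist(I2) = dist(I0) + 5 = 4 + 5 = 9
dist(I3) = dist(I1) + 4 = 5 + 4 = 9
dist(I4) = dist(I3) + 3 = 9 + 3 = 12
Critical path = max dist = 12

12


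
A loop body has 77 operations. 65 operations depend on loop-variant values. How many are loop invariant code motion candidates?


Invariant candidates = total - loop-dependent
= 77 - 65 = 12

12


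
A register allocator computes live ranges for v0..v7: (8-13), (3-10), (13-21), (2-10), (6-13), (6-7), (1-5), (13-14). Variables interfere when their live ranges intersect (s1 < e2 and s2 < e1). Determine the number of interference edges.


Check all pairs for overlapping intervals.
Two intervals (s1,e1) and (s2,e2) overlap if s1 < e2 and s2 < e1.
v0 (8-13) vs v1..v7: overlaps v1, v3, v4 -> 3
v1 (3-10) vs v2..v7: overlaps v3, v4, v5, v6 -> 4
v2 (13-21) vs v3..v7: overlaps v7 -> 1
v3 (2-10) vs v4..v7: overlaps v4, v5, v6 -> 3
v4 (6-13) vs v5..v7: overlaps v5 -> 1
v5 (6-7) vs v6..v7: overlaps none -> 0
v6 (1-5) vs v7: overlaps none -> 0
Total overlapping pairs = 3 + 4 + 1 + 3 + 1 + 0 + 0 = 12

12


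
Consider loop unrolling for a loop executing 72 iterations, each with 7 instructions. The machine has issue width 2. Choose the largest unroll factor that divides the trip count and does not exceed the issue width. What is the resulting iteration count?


Largest divisor of 72 <= 2 is 2
New iterations = 72 / 2 = 36

36


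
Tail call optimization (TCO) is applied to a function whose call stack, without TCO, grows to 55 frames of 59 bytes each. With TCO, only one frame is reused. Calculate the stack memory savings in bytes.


Without TCO: 55 * 59 = 3245 bytes
With TCO: reuse 1 frame = 59 bytes
Savings = 3245 - 59 = 3186

3186


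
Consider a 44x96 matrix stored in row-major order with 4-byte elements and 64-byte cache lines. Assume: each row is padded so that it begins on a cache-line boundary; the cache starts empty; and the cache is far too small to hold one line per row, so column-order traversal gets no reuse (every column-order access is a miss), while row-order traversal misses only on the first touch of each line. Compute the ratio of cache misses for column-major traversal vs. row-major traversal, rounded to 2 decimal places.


Each row occupies 96 * 4 = 384 bytes and starts on a line boundary, so it spans ceil(384 / 64) = 6 cache lines.
Row-major traversal misses (one per line touched): 44 * ceil(96 * 4 / 64) = 264
Column-major traversal misses (no reuse, every access misses): 44 * 96 = 4224
Ratio = 4224 / 264 = 16.0

16.0


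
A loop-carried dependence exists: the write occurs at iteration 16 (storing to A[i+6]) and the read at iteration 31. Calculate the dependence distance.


Distance = read iteration - write iteration
= 31 - 16 = 15

15


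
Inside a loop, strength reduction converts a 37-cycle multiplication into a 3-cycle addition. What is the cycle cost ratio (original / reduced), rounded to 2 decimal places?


Ratio = mult_cost / add_cost = 37 / 3 = 12.33

12.33


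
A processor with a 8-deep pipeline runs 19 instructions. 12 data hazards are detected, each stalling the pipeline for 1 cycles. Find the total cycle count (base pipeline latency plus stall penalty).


Base cycles = 8 + 19 - 1 = 26
Total stalls = 12 * 1 = 12
Total = 26 + 12 = 38

38


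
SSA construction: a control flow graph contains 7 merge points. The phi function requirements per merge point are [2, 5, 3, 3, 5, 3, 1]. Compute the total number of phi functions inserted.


Total phi functions = sum of phi functions at each join node
= 2 + 5 + 3 + 3 + 5 + 3 + 1 = 22

22


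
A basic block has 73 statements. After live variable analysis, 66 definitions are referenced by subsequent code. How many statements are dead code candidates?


Dead code = total statements - live definitions
= 73 - 66 = 7

7


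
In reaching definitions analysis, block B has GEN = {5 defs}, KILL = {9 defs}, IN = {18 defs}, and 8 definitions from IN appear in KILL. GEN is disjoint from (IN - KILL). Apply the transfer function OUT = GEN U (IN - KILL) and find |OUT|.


IN - KILL: 18 - 8 = 10 surviving definitions
OUT = GEN + surviving = 5 + 10 = 15

15


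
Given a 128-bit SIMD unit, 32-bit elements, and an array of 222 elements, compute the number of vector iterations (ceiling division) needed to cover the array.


Width = 128 / 32 = 4 elements per vector op
Iterations = ceil(222 / 4) = 56

56


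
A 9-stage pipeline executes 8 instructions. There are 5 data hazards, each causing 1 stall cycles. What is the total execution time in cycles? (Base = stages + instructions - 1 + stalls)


Base cycles = 9 + 8 - 1 = 16
Total stalls = 5 * 1 = 5
Total = 16 + 5 = 21

21


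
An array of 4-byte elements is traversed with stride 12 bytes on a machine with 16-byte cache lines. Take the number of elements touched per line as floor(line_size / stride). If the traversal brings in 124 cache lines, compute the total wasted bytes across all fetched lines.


Elements per line = floor(16 / 12) = 1
Bytes used per line = 1 * 4 = 4
Wasted per line = 16 - 4 = 12
Total wasted = 12 * 124 = 1488

1488


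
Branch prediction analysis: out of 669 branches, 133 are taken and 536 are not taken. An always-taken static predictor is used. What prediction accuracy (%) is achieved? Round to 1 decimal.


Predictor: always-taken
Correct predictions = 133
Accuracy = 133 / 669 * 100 = 19.9%

19.9


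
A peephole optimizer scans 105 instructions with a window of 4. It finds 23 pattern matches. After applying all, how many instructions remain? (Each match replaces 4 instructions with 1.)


Each match removes 3 instructions.
Total removed = 23 * 3 = 69
Remaining = 105 - 69 = 36

36


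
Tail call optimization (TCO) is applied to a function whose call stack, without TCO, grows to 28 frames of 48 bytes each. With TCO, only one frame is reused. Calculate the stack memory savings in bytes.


Without TCO: 28 * 48 = 1344 bytes
With TCO: reuse 1 frame = 48 bytes
Savings = 1344 - 48 = 1296

1296


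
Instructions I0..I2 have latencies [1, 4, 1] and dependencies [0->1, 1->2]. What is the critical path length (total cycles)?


Compute longest path through dependency graph: dist(Ik) = max over predecessors of dist + latency(Ik).
dist(I0) = latency 1 = 1
dist(I1) = dist(I0) + 4 = 1 + 4 = 5
dist(I2) = dist(I1) + 1 = 5 + 1 = 6
Critical path = max dist = 6

6
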